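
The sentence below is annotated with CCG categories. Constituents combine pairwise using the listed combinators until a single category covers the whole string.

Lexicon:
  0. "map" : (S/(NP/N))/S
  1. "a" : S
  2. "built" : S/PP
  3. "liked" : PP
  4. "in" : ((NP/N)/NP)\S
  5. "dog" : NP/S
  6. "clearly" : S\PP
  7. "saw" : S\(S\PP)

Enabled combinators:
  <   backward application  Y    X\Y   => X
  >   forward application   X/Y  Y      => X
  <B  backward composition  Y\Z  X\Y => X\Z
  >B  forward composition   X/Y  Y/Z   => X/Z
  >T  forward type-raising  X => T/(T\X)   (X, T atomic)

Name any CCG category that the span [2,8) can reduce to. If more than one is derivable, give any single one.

[0,8] S   >
  [0,2] S/(NP/N)   >
    [0,1] "map" : (S/(NP/N))/S
    [1,2] "a" : S
  [2,8] NP/N   >
    [2,5] (NP/N)/NP   <
      [2,4] S   >
        [2,3] "built" : S/PP
        [3,4] "liked" : PP
      [4,5] "in" : ((NP/N)/NP)\S
    [5,8] NP   >
      [5,6] "dog" : NP/S
      [6,8] S   <
        [6,7] "clearly" : S\PP
        [7,8] "saw" : S\(S\PP)

NP/N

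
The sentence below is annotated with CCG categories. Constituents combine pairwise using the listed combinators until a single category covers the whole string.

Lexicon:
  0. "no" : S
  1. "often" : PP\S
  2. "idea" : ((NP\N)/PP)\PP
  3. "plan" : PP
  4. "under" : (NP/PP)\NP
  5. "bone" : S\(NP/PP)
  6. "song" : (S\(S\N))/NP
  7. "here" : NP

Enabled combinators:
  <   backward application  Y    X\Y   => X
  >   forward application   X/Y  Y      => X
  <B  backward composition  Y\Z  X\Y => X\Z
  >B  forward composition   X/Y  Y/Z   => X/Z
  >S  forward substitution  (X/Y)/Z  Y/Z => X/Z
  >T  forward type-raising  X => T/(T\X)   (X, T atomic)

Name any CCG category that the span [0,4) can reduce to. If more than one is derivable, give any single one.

NP\N

[0,8] S   <
  [0,6] S\N   <B
    [0,4] NP\N   >
      [0,3] (NP\N)/PP   <
        [0,2] PP   >
          [0,1] PP/(PP\S)   >T
            [0,1] "no" : S
          [1,2] "often" : PP\S
        [2,3] "idea" : ((NP\N)/PP)\PP
      [3,4] "plan" : PP
    [4,6] S\NP   <B
      [4,5] "under" : (NP/PP)\NP
      [5,6] "bone" : S\(NP/PP)
  [6,8] S\(S\N)   >
    [6,7] "song" : (S\(S\N))/NP
    [7,8] "here" : NP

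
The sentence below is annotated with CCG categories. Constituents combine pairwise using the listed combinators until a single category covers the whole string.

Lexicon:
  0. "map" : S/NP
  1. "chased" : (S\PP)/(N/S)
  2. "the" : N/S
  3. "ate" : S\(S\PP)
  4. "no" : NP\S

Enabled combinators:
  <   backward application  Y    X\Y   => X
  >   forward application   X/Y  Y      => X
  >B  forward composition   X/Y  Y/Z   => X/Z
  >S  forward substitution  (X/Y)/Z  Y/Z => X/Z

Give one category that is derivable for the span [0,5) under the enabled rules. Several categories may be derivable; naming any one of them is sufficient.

S

[0,5] S   >
  [0,1] "map" : S/NP
  [1,5] NP   <
    [1,4] S   <
      [1,3] S\PP   >
        [1,2] "chased" : (S\PP)/(N/S)
        [2,3] "the" : N/S
      [3,4] "ate" : S\(S\PP)
    [4,5] "no" : NP\S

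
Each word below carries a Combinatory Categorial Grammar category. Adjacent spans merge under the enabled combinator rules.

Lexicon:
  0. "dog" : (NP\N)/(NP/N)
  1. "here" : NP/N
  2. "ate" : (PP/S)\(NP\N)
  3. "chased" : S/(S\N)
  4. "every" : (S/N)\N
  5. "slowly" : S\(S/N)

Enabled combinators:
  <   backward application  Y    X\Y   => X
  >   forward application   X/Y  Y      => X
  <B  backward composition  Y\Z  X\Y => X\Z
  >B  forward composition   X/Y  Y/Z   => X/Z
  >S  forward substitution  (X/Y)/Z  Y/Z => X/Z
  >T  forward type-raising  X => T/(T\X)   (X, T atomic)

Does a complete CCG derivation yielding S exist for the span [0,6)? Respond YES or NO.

NO

(NP\N)/(NP/N) NP/N (PP/S)\(NP\N) S/(S\N) (S/N)\N S\(S/N)
CKY chart[0,6] = {N/(N\PP), NP/(NP\PP), PP, PP/(PP\PP), PP/(S\S), S/(S\PP)}; S ∉ chart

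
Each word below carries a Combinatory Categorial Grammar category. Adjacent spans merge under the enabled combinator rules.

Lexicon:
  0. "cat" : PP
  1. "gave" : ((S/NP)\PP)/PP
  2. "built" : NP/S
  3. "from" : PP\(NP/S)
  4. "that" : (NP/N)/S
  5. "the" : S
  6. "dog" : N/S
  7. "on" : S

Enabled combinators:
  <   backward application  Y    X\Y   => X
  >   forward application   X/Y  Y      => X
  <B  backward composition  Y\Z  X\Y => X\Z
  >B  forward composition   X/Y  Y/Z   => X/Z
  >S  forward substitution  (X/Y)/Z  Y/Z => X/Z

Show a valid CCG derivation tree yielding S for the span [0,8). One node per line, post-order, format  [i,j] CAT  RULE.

[0,1] PP  lex  "cat"
[1,2] ((S/NP)\PP)/PP  lex  "gave"
[2,3] NP/S  lex  "built"
[3,4] PP\(NP/S)  lex  "from"
[2,4] PP  <  k=3
[1,4] (S/NP)\PP  >  k=2
[0,4] S/NP  <  k=1
[4,5] (NP/N)/S  lex  "that"
[5,6] S  lex  "the"
[4,6] NP/N  >  k=5
[6,7] N/S  lex  "dog"
[7,8] S  lex  "on"
[6,8] N  >  k=7
[4,8] NP  >  k=6
[0,8] S  >  k=4

[0,8] S   >
  [0,4] S/NP   <
    [0,1] "cat" : PP
    [1,4] (S/NP)\PP   >
      [1,2] "gave" : ((S/NP)\PP)/PP
      [2,4] PP   <
        [2,3] "built" : NP/S
        [3,4] "from" : PP\(NP/S)
  [4,8] NP   >
    [4,6] NP/N   >
      [4,5] "that" : (NP/N)/S
      [5,6] "the" : S
    [6,8] N   >
      [6,7] "dog" : N/S
      [7,8] "on" : S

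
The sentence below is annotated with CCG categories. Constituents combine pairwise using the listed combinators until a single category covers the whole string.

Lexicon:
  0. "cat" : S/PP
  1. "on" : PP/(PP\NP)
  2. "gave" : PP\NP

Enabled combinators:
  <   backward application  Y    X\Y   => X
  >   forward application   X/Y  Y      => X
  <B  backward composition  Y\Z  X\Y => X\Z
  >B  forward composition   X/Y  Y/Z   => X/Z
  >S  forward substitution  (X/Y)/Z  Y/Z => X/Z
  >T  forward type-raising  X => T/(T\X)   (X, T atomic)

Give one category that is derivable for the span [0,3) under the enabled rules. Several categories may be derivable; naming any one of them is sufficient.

S

[0,3] S   >
  [0,1] "cat" : S/PP
  [1,3] PP   >
    [1,2] "on" : PP/(PP\NP)
    [2,3] "gave" : PP\NP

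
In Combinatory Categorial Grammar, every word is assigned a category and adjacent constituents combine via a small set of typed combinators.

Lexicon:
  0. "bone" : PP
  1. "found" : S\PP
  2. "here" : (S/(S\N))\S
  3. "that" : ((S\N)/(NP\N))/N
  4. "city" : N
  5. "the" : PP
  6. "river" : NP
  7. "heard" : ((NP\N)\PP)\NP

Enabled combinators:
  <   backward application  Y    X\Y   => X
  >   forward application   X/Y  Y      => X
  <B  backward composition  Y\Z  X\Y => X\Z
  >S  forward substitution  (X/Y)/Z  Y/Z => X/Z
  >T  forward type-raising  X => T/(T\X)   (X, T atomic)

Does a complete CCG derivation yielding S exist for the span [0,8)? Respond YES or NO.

[0,8] S   >
  [0,3] S/(S\N)   <
    [0,2] S   <
      [0,1] "bone" : PP
      [1,2] "found" : S\PP
    [2,3] "here" : (S/(S\N))\S
  [3,8] S\N   >
    [3,5] (S\N)/(NP\N)   >
      [3,4] "that" : ((S\N)/(NP\N))/N
      [4,5] "city" : N
    [5,8] NP\N   <
      [5,6] "the" : PP
      [6,8] (NP\N)\PP   <
        [6,7] "river" : NP
        [7,8] "heard" : ((NP\N)\PP)\NP

YES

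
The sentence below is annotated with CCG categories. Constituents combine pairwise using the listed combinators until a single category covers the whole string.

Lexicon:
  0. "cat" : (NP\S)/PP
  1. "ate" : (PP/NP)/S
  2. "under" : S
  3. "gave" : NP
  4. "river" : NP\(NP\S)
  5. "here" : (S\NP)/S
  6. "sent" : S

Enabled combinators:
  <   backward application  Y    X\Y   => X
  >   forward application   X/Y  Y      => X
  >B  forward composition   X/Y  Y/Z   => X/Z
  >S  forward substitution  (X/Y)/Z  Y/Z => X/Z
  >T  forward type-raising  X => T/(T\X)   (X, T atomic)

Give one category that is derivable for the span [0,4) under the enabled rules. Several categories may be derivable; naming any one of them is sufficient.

NP\S

[0,7] S   <
  [0,5] NP   <
    [0,4] NP\S   >
      [0,1] "cat" : (NP\S)/PP
      [1,4] PP   >
        [1,3] PP/NP   >
          [1,2] "ate" : (PP/NP)/S
          [2,3] "under" : S
        [3,4] "gave" : NP
    [4,5] "river" : NP\(NP\S)
  [5,7] S\NP   >
    [5,6] "here" : (S\NP)/S
    [6,7] "sent" : S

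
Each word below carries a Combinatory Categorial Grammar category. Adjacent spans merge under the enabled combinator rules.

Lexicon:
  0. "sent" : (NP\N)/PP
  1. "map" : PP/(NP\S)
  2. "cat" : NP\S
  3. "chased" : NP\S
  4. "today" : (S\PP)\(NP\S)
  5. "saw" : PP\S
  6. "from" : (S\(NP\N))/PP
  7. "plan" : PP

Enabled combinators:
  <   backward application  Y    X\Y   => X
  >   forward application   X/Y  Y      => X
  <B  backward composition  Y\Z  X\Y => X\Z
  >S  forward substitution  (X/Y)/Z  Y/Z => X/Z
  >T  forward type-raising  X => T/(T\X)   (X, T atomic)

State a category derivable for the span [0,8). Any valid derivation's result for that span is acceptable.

S

[0,8] S   <
  [0,6] NP\N   >
    [0,1] "sent" : (NP\N)/PP
    [1,6] PP   <
      [1,5] S   <
        [1,3] PP   >
          [1,2] "map" : PP/(NP\S)
          [2,3] "cat" : NP\S
        [3,5] S\PP   <
          [3,4] "chased" : NP\S
          [4,5] "today" : (S\PP)\(NP\S)
      [5,6] "saw" : PP\S
  [6,8] S\(NP\N)   >
    [6,7] "from" : (S\(NP\N))/PP
    [7,8] "plan" : PP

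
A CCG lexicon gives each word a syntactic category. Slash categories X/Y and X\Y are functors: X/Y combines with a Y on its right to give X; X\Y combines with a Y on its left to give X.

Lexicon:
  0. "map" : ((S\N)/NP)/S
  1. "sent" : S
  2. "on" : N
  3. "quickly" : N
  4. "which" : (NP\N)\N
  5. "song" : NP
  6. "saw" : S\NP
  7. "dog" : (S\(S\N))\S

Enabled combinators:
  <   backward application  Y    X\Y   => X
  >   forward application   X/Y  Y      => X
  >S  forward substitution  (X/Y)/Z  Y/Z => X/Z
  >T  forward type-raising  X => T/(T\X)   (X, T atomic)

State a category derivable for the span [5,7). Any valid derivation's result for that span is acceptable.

[0,8] S   <
  [0,5] S\N   >
    [0,2] (S\N)/NP   >
      [0,1] "map" : ((S\N)/NP)/S
      [1,2] "sent" : S
    [2,5] NP   <
      [2,3] "on" : N
      [3,5] NP\N   <
        [3,4] "quickly" : N
        [4,5] "which" : (NP\N)\N
  [5,8] S\(S\N)   <
    [5,7] S   >
      [5,6] S/(S\NP)   >T
        [5,6] "song" : NP
      [6,7] "saw" : S\NP
    [7,8] "dog" : (S\(S\N))\S

S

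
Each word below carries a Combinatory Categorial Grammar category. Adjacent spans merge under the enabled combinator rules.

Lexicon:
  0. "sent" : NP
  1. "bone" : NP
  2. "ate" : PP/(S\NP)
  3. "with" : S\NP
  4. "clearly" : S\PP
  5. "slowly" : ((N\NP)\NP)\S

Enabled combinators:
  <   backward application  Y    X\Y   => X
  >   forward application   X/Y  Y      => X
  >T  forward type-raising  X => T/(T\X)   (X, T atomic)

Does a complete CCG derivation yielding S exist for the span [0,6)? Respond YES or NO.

NP NP PP/(S\NP) S\NP S\PP ((N\NP)\NP)\S
CKY chart[0,6] = {N, N/(N\N), NP/(NP\N), PP/(PP\N), S/(S\N)}; S ∉ chart

NO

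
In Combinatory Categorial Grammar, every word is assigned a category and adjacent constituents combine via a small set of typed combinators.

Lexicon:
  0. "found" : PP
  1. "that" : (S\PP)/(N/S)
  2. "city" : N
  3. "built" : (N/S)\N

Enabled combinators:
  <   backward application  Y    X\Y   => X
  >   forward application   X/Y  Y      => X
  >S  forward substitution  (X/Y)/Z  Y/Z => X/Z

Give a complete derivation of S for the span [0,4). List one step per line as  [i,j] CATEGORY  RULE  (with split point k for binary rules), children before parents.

[0,4] S   <
  [0,1] "found" : PP
  [1,4] S\PP   >
    [1,2] "that" : (S\PP)/(N/S)
    [2,4] N/S   <
      [2,3] "city" : N
      [3,4] "built" : (N/S)\N

[0,1] PP  lex  "found"
[1,2] (S\PP)/(N/S)  lex  "that"
[2,3] N  lex  "city"
[3,4] (N/S)\N  lex  "built"
[2,4] N/S  <  k=3
[1,4] S\PP  >  k=2
[0,4] S  <  k=1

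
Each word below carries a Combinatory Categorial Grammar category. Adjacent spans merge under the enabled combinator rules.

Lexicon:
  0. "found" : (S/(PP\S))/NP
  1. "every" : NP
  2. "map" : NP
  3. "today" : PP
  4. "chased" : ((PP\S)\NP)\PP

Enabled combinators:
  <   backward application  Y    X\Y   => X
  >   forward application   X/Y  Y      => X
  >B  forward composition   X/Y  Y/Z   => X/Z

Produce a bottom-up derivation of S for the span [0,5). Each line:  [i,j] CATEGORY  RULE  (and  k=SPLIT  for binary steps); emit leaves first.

[0,1] (S/(PP\S))/NP  lex  "found"
[1,2] NP  lex  "every"
[0,2] S/(PP\S)  >  k=1
[2,3] NP  lex  "map"
[3,4] PP  lex  "today"
[4,5] ((PP\S)\NP)\PP  lex  "chased"
[3,5] (PP\S)\NP  <  k=4
[2,5] PP\S  <  k=3
[0,5] S  >  k=2

[0,5] S   >
  [0,2] S/(PP\S)   >
    [0,1] "found" : (S/(PP\S))/NP
    [1,2] "every" : NP
  [2,5] PP\S   <
    [2,3] "map" : NP
    [3,5] (PP\S)\NP   <
      [3,4] "today" : PP
      [4,5] "chased" : ((PP\S)\NP)\PP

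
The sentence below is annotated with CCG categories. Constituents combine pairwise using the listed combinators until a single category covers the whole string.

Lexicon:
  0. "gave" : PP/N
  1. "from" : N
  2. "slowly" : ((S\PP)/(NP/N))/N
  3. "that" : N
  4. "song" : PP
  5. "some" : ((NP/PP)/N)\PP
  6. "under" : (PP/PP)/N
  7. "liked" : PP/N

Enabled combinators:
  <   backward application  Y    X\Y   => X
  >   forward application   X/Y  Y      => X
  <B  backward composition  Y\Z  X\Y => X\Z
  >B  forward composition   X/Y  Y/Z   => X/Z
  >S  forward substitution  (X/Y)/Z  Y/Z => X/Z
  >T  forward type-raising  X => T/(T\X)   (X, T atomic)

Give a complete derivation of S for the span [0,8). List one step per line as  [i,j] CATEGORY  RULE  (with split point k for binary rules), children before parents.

[0,8] S   <
  [0,2] PP   >
    [0,1] "gave" : PP/N
    [1,2] "from" : N
  [2,8] S\PP   >
    [2,4] (S\PP)/(NP/N)   >
      [2,3] "slowly" : ((S\PP)/(NP/N))/N
      [3,4] "that" : N
    [4,8] NP/N   >S
      [4,6] (NP/PP)/N   <
        [4,5] "song" : PP
        [5,6] "some" : ((NP/PP)/N)\PP
      [6,8] PP/N   >S
        [6,7] "under" : (PP/PP)/N
        [7,8] "liked" : PP/N

[0,1] PP/N  lex  "gave"
[1,2] N  lex  "from"
[0,2] PP  >  k=1
[2,3] ((S\PP)/(NP/N))/N  lex  "slowly"
[3,4] N  lex  "that"
[2,4] (S\PP)/(NP/N)  >  k=3
[4,5] PP  lex  "song"
[5,6] ((NP/PP)/N)\PP  lex  "some"
[4,6] (NP/PP)/N  <  k=5
[6,7] (PP/PP)/N  lex  "under"
[7,8] PP/N  lex  "liked"
[6,8] PP/N  >S  k=7
[4,8] NP/N  >S  k=6
[2,8] S\PP  >  k=4
[0,8] S  <  k=2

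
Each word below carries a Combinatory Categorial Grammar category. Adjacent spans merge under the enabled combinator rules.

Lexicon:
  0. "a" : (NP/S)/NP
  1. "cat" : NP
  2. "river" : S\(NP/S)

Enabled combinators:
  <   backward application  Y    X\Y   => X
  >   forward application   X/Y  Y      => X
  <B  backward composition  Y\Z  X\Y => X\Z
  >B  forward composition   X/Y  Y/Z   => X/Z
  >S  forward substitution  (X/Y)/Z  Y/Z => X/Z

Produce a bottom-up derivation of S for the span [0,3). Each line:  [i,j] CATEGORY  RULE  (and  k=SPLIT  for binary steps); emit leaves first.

[0,3] S   <
  [0,2] NP/S   >
    [0,1] "a" : (NP/S)/NP
    [1,2] "cat" : NP
  [2,3] "river" : S\(NP/S)

[0,1] (NP/S)/NP  lex  "a"
[1,2] NP  lex  "cat"
[0,2] NP/S  >  k=1
[2,3] S\(NP/S)  lex  "river"
[0,3] S  <  k=2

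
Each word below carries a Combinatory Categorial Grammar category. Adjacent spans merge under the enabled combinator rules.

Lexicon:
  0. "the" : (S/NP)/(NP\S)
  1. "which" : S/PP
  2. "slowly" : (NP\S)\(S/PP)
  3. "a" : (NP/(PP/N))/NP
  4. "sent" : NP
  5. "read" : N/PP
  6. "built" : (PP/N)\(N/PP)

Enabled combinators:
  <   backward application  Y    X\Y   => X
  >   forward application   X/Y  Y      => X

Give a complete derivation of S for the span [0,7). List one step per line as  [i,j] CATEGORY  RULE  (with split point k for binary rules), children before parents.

[0,7] S   >
  [0,3] S/NP   >
    [0,1] "the" : (S/NP)/(NP\S)
    [1,3] NP\S   <
      [1,2] "which" : S/PP
      [2,3] "slowly" : (NP\S)\(S/PP)
  [3,7] NP   >
    [3,5] NP/(PP/N)   >
      [3,4] "a" : (NP/(PP/N))/NP
      [4,5] "sent" : NP
    [5,7] PP/N   <
      [5,6] "read" : N/PP
      [6,7] "built" : (PP/N)\(N/PP)

[0,1] (S/NP)/(NP\S)  lex  "the"
[1,2] S/PP  lex  "which"
[2,3] (NP\S)\(S/PP)  lex  "slowly"
[1,3] NP\S  <  k=2
[0,3] S/NP  >  k=1
[3,4] (NP/(PP/N))/NP  lex  "a"
[4,5] NP  lex  "sent"
[3,5] NP/(PP/N)  >  k=4
[5,6] N/PP  lex  "read"
[6,7] (PP/N)\(N/PP)  lex  "built"
[5,7] PP/N  <  k=6
[3,7] NP  >  k=5
[0,7] S  >  k=3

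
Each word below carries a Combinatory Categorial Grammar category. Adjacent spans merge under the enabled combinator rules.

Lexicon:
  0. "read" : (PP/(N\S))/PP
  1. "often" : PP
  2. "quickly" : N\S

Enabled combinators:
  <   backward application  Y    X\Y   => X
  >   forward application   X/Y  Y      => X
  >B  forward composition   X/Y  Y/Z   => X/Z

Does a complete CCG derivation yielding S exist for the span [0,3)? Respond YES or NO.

(PP/(N\S))/PP PP N\S
CKY chart[0,3] = {PP}; S ∉ chart

NO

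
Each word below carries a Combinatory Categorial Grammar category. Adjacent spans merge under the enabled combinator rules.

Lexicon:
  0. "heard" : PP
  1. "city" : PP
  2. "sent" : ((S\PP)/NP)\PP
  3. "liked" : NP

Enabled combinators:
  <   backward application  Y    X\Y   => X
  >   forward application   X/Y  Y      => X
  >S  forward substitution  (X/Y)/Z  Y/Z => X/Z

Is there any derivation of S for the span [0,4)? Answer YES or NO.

YES

[0,4] S   <
  [0,1] "heard" : PP
  [1,4] S\PP   >
    [1,3] (S\PP)/NP   <
      [1,2] "city" : PP
      [2,3] "sent" : ((S\PP)/NP)\PP
    [3,4] "liked" : NP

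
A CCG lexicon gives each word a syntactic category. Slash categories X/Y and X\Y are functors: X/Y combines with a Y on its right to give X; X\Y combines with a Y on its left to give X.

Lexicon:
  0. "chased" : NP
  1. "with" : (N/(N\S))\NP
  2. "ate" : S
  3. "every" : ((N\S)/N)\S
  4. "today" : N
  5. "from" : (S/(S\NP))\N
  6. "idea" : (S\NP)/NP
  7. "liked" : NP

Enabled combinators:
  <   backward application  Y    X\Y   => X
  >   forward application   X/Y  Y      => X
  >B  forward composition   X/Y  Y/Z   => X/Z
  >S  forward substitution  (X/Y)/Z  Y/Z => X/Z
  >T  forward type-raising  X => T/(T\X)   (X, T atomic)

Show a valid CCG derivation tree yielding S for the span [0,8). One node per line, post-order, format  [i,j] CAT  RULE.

[0,1] NP  lex  "chased"
[1,2] (N/(N\S))\NP  lex  "with"
[0,2] N/(N\S)  <  k=1
[2,3] S  lex  "ate"
[3,4] ((N\S)/N)\S  lex  "every"
[2,4] (N\S)/N  <  k=3
[4,5] N  lex  "today"
[2,5] N\S  >  k=4
[0,5] N  >  k=2
[5,6] (S/(S\NP))\N  lex  "from"
[0,6] S/(S\NP)  <  k=5
[6,7] (S\NP)/NP  lex  "idea"
[7,8] NP  lex  "liked"
[6,8] S\NP  >  k=7
[0,8] S  >  k=6

[0,8] S   >
  [0,6] S/(S\NP)   <
    [0,5] N   >
      [0,2] N/(N\S)   <
        [0,1] "chased" : NP
        [1,2] "with" : (N/(N\S))\NP
      [2,5] N\S   >
        [2,4] (N\S)/N   <
          [2,3] "ate" : S
          [3,4] "every" : ((N\S)/N)\S
        [4,5] "today" : N
    [5,6] "from" : (S/(S\NP))\N
  [6,8] S\NP   >
    [6,7] "idea" : (S\NP)/NP
    [7,8] "liked" : NP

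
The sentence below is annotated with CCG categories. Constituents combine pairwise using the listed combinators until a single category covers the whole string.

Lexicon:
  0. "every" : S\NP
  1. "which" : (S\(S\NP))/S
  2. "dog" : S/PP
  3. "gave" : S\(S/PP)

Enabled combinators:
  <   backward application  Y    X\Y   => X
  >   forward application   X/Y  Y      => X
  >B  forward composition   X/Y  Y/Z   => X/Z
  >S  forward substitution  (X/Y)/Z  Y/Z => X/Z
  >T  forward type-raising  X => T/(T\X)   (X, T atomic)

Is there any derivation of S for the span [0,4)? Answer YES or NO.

YES

[0,4] S   <
  [0,1] "every" : S\NP
  [1,4] S\(S\NP)   >
    [1,2] "which" : (S\(S\NP))/S
    [2,4] S   <
      [2,3] "dog" : S/PP
      [3,4] "gave" : S\(S/PP)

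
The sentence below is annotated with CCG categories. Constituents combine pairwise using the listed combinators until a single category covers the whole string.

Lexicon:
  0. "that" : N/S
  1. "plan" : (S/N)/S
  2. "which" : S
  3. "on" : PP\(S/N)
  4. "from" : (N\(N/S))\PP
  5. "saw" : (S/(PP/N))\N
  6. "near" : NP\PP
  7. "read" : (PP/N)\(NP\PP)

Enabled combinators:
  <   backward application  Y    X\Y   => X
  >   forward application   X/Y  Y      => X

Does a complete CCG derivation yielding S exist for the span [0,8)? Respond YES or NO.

[0,8] S   >
  [0,6] S/(PP/N)   <
    [0,5] N   <
      [0,1] "that" : N/S
      [1,5] N\(N/S)   <
        [1,4] PP   <
          [1,3] S/N   >
            [1,2] "plan" : (S/N)/S
            [2,3] "which" : S
          [3,4] "on" : PP\(S/N)
        [4,5] "from" : (N\(N/S))\PP
    [5,6] "saw" : (S/(PP/N))\N
  [6,8] PP/N   <
    [6,7] "near" : NP\PP
    [7,8] "read" : (PP/N)\(NP\PP)

YES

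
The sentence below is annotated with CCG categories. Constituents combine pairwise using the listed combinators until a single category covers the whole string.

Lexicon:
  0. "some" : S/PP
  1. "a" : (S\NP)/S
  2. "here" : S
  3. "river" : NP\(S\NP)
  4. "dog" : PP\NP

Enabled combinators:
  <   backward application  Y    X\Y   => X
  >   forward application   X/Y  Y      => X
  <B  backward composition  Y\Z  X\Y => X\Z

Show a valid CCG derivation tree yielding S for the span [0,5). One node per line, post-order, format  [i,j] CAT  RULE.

[0,1] S/PP  lex  "some"
[1,2] (S\NP)/S  lex  "a"
[2,3] S  lex  "here"
[1,3] S\NP  >  k=2
[3,4] NP\(S\NP)  lex  "river"
[1,4] NP  <  k=3
[4,5] PP\NP  lex  "dog"
[1,5] PP  <  k=4
[0,5] S  >  k=1

[0,5] S   >
  [0,1] "some" : S/PP
  [1,5] PP   <
    [1,4] NP   <
      [1,3] S\NP   >
        [1,2] "a" : (S\NP)/S
        [2,3] "here" : S
      [3,4] "river" : NP\(S\NP)
    [4,5] "dog" : PP\NP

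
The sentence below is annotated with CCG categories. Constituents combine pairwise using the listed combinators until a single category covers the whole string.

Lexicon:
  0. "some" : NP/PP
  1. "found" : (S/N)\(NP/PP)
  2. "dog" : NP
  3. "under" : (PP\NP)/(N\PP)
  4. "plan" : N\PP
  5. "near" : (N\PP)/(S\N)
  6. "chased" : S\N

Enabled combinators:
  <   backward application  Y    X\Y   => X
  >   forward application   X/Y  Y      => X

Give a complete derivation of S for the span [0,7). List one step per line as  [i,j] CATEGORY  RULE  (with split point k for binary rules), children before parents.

[0,7] S   >
  [0,2] S/N   <
    [0,1] "some" : NP/PP
    [1,2] "found" : (S/N)\(NP/PP)
  [2,7] N   <
    [2,5] PP   <
      [2,3] "dog" : NP
      [3,5] PP\NP   >
        [3,4] "under" : (PP\NP)/(N\PP)
        [4,5] "plan" : N\PP
    [5,7] N\PP   >
      [5,6] "near" : (N\PP)/(S\N)
      [6,7] "chased" : S\N

[0,1] NP/PP  lex  "some"
[1,2] (S/N)\(NP/PP)  lex  "found"
[0,2] S/N  <  k=1
[2,3] NP  lex  "dog"
[3,4] (PP\NP)/(N\PP)  lex  "under"
[4,5] N\PP  lex  "plan"
[3,5] PP\NP  >  k=4
[2,5] PP  <  k=3
[5,6] (N\PP)/(S\N)  lex  "near"
[6,7] S\N  lex  "chased"
[5,7] N\PP  >  k=6
[2,7] N  <  k=5
[0,7] S  >  k=2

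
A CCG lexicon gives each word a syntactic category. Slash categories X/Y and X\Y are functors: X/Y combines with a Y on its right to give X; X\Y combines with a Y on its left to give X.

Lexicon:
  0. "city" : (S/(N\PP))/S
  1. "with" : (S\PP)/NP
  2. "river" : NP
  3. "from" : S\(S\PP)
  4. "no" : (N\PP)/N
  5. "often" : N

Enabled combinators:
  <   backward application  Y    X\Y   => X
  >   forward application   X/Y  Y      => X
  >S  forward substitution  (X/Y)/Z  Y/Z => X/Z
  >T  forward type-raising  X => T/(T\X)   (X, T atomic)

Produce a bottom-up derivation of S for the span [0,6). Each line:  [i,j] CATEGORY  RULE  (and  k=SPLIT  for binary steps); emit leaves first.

[0,6] S   >
  [0,4] S/(N\PP)   >
    [0,1] "city" : (S/(N\PP))/S
    [1,4] S   <
      [1,3] S\PP   >
        [1,2] "with" : (S\PP)/NP
        [2,3] "river" : NP
      [3,4] "from" : S\(S\PP)
  [4,6] N\PP   >
    [4,5] "no" : (N\PP)/N
    [5,6] "often" : N

[0,1] (S/(N\PP))/S  lex  "city"
[1,2] (S\PP)/NP  lex  "with"
[2,3] NP  lex  "river"
[1,3] S\PP  >  k=2
[3,4] S\(S\PP)  lex  "from"
[1,4] S  <  k=3
[0,4] S/(N\PP)  >  k=1
[4,5] (N\PP)/N  lex  "no"
[5,6] N  lex  "often"
[4,6] N\PP  >  k=5
[0,6] S  >  k=4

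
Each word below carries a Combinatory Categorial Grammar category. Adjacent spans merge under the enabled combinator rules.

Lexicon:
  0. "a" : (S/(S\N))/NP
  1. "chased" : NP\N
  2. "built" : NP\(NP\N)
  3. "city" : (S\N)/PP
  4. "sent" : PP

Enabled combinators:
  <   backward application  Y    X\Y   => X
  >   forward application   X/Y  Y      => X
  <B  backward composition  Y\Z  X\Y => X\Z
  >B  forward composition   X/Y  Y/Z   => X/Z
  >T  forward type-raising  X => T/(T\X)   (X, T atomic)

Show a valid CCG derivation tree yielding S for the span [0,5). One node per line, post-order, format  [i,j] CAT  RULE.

[0,1] (S/(S\N))/NP  lex  "a"
[1,2] NP\N  lex  "chased"
[2,3] NP\(NP\N)  lex  "built"
[1,3] NP  <  k=2
[0,3] S/(S\N)  >  k=1
[3,4] (S\N)/PP  lex  "city"
[4,5] PP  lex  "sent"
[3,5] S\N  >  k=4
[0,5] S  >  k=3

[0,5] S   >
  [0,3] S/(S\N)   >
    [0,1] "a" : (S/(S\N))/NP
    [1,3] NP   <
      [1,2] "chased" : NP\N
      [2,3] "built" : NP\(NP\N)
  [3,5] S\N   >
    [3,4] "city" : (S\N)/PP
    [4,5] "sent" : PP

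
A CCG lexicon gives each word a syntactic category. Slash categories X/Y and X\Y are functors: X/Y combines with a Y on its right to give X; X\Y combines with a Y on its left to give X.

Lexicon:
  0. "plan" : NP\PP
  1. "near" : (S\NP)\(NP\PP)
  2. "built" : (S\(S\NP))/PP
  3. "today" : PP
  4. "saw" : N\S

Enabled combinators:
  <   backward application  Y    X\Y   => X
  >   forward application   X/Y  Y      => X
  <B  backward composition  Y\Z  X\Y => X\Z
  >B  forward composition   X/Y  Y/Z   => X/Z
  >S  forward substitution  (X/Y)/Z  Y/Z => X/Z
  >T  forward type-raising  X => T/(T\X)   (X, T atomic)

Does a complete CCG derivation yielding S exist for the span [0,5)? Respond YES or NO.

NO

NP\PP (S\NP)\(NP\PP) (S\(S\NP))/PP PP N\S
CKY chart[0,5] = {N, N/(N\N), NP/(NP\N), PP/(PP\N), S/(S\N)}; S ∉ chart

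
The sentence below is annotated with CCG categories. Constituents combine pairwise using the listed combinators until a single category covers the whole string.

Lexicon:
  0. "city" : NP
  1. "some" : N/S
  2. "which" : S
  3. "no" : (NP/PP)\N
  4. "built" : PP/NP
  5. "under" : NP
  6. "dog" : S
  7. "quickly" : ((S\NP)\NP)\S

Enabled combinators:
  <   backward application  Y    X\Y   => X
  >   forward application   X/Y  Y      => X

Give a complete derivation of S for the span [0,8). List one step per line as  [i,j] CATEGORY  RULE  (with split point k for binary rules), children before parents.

[0,8] S   <
  [0,1] "city" : NP
  [1,8] S\NP   <
    [1,6] NP   >
      [1,4] NP/PP   <
        [1,3] N   >
          [1,2] "some" : N/S
          [2,3] "which" : S
        [3,4] "no" : (NP/PP)\N
      [4,6] PP   >
        [4,5] "built" : PP/NP
        [5,6] "under" : NP
    [6,8] (S\NP)\NP   <
      [6,7] "dog" : S
      [7,8] "quickly" : ((S\NP)\NP)\S

[0,1] NP  lex  "city"
[1,2] N/S  lex  "some"
[2,3] S  lex  "which"
[1,3] N  >  k=2
[3,4] (NP/PP)\N  lex  "no"
[1,4] NP/PP  <  k=3
[4,5] PP/NP  lex  "built"
[5,6] NP  lex  "under"
[4,6] PP  >  k=5
[1,6] NP  >  k=4
[6,7] S  lex  "dog"
[7,8] ((S\NP)\NP)\S  lex  "quickly"
[6,8] (S\NP)\NP  <  k=7
[1,8] S\NP  <  k=6
[0,8] S  <  k=1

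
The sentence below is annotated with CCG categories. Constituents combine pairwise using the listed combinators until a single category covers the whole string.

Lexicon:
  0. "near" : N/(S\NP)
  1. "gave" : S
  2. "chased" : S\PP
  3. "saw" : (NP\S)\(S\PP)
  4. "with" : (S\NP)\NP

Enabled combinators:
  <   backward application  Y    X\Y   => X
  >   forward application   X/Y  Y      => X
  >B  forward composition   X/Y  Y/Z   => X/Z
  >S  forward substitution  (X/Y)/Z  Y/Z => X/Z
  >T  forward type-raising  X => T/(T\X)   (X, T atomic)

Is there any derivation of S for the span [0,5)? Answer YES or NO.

N/(S\NP) S S\PP (NP\S)\(S\PP) (S\NP)\NP
CKY chart[0,5] = {N, N/(N\N), NP/(NP\N), PP/(PP\N), S/(S\N)}; S ∉ chart

NO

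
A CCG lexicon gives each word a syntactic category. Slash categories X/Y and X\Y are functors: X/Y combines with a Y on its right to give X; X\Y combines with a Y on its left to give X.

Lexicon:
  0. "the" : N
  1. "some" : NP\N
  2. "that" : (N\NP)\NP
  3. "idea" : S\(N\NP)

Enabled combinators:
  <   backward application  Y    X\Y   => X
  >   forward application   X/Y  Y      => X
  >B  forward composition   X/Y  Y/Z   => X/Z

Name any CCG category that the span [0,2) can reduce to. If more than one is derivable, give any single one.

NP

[0,4] S   <
  [0,3] N\NP   <
    [0,2] NP   <
      [0,1] "the" : N
      [1,2] "some" : NP\N
    [2,3] "that" : (N\NP)\NP
  [3,4] "idea" : S\(N\NP)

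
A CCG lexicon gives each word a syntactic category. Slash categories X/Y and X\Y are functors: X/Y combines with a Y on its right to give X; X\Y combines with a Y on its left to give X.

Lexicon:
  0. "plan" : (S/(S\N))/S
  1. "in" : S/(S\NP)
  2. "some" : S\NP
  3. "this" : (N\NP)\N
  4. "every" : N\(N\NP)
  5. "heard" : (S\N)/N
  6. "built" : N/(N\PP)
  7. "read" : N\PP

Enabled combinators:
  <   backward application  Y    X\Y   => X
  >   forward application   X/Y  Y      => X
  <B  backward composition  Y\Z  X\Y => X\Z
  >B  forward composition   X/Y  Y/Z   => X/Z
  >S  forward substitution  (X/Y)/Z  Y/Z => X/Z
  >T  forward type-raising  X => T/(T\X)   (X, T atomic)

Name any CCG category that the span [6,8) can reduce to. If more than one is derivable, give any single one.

N

[0,8] S   >
  [0,3] S/(S\N)   >
    [0,1] "plan" : (S/(S\N))/S
    [1,3] S   >
      [1,2] "in" : S/(S\NP)
      [2,3] "some" : S\NP
  [3,8] S\N   <B
    [3,5] N\N   <B
      [3,4] "this" : (N\NP)\N
      [4,5] "every" : N\(N\NP)
    [5,8] S\N   >
      [5,6] "heard" : (S\N)/N
      [6,8] N   >
        [6,7] "built" : N/(N\PP)
        [7,8] "read" : N\PP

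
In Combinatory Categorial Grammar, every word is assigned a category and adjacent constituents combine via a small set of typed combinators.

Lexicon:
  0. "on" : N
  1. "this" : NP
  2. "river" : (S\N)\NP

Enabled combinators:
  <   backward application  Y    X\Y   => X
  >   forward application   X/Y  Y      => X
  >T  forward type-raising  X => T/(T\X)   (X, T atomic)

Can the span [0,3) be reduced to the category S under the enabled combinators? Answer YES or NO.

YES

[0,3] S   >
  [0,1] S/(S\N)   >T
    [0,1] "on" : N
  [1,3] S\N   <
    [1,2] "this" : NP
    [2,3] "river" : (S\N)\NP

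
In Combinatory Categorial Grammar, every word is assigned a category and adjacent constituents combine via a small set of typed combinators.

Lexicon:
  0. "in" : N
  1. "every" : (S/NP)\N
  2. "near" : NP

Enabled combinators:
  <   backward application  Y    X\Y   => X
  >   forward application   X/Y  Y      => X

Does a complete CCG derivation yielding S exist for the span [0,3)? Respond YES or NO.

[0,3] S   >
  [0,2] S/NP   <
    [0,1] "in" : N
    [1,2] "every" : (S/NP)\N
  [2,3] "near" : NP

YES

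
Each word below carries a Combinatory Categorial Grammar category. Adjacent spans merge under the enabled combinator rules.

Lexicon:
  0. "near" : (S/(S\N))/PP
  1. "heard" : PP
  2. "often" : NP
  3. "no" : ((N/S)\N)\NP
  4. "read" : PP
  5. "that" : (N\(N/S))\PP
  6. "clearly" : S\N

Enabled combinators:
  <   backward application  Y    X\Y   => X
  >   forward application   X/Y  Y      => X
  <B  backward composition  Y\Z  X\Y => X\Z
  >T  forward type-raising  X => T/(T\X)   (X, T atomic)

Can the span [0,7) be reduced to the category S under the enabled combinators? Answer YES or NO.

YES

[0,7] S   >
  [0,2] S/(S\N)   >
    [0,1] "near" : (S/(S\N))/PP
    [1,2] "heard" : PP
  [2,7] S\N   <B
    [2,6] N\N   <B
      [2,4] (N/S)\N   <
        [2,3] "often" : NP
        [3,4] "no" : ((N/S)\N)\NP
      [4,6] N\(N/S)   <
        [4,5] "read" : PP
        [5,6] "that" : (N\(N/S))\PP
    [6,7] "clearly" : S\N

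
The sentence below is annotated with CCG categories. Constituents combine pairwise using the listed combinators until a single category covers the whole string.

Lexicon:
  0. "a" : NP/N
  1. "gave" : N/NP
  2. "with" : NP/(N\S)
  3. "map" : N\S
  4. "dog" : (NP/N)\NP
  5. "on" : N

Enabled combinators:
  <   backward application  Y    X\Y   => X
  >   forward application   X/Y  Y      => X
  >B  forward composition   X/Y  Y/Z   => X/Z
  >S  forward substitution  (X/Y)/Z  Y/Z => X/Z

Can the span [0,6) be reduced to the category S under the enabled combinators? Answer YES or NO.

NO

NP/N N/NP NP/(N\S) N\S (NP/N)\NP N
CKY chart[0,6] = {NP}; S ∉ chart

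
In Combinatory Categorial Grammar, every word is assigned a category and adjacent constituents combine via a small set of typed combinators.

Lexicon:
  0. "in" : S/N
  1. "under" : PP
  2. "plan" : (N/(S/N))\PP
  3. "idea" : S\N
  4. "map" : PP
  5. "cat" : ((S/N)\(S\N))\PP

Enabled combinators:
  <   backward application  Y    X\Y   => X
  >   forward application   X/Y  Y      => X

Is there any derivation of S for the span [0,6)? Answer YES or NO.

[0,6] S   >
  [0,1] "in" : S/N
  [1,6] N   >
    [1,3] N/(S/N)   <
      [1,2] "under" : PP
      [2,3] "plan" : (N/(S/N))\PP
    [3,6] S/N   <
      [3,4] "idea" : S\N
      [4,6] (S/N)\(S\N)   <
        [4,5] "map" : PP
        [5,6] "cat" : ((S/N)\(S\N))\PP

YES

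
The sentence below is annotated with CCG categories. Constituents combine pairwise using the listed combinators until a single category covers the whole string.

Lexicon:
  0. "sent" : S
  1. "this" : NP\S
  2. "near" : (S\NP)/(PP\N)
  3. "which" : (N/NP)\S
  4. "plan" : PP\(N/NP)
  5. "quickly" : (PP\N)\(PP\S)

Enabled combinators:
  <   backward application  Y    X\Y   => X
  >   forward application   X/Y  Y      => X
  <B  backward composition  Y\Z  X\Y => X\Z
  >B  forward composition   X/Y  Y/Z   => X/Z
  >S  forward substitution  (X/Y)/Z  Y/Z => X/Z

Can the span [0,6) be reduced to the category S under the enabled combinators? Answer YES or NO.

[0,6] S   <
  [0,2] NP   <
    [0,1] "sent" : S
    [1,2] "this" : NP\S
  [2,6] S\NP   >
    [2,3] "near" : (S\NP)/(PP\N)
    [3,6] PP\N   <
      [3,5] PP\S   <B
        [3,4] "which" : (N/NP)\S
        [4,5] "plan" : PP\(N/NP)
      [5,6] "quickly" : (PP\N)\(PP\S)

YES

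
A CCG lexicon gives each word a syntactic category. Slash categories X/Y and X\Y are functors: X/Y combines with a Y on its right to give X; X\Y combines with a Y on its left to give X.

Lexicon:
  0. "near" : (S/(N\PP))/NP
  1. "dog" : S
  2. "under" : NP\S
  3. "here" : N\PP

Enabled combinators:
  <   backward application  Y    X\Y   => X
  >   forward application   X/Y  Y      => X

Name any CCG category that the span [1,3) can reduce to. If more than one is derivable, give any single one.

NP

[0,4] S   >
  [0,3] S/(N\PP)   >
    [0,1] "near" : (S/(N\PP))/NP
    [1,3] NP   <
      [1,2] "dog" : S
      [2,3] "under" : NP\S
  [3,4] "here" : N\PP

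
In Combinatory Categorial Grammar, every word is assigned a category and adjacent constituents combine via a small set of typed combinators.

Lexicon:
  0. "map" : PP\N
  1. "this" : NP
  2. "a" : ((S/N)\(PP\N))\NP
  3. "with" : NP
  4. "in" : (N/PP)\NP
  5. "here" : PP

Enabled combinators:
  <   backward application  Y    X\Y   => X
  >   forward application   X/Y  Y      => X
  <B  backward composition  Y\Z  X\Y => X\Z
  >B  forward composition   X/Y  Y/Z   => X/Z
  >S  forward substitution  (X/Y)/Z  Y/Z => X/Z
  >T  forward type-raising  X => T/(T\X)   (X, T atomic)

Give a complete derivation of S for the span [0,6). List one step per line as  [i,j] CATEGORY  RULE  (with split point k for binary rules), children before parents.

[0,6] S   >
  [0,3] S/N   <
    [0,1] "map" : PP\N
    [1,3] (S/N)\(PP\N)   <
      [1,2] "this" : NP
      [2,3] "a" : ((S/N)\(PP\N))\NP
  [3,6] N   >
    [3,5] N/PP   <
      [3,4] "with" : NP
      [4,5] "in" : (N/PP)\NP
    [5,6] "here" : PP

[0,1] PP\N  lex  "map"
[1,2] NP  lex  "this"
[2,3] ((S/N)\(PP\N))\NP  lex  "a"
[1,3] (S/N)\(PP\N)  <  k=2
[0,3] S/N  <  k=1
[3,4] NP  lex  "with"
[4,5] (N/PP)\NP  lex  "in"
[3,5] N/PP  <  k=4
[5,6] PP  lex  "here"
[3,6] N  >  k=5
[0,6] S  >  k=3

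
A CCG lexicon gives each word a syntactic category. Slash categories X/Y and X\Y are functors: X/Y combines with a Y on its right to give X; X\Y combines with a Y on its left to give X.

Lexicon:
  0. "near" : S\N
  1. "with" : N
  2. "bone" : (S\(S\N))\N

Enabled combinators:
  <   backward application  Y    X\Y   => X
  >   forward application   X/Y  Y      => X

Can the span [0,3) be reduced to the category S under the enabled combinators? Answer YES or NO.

[0,3] S   <
  [0,1] "near" : S\N
  [1,3] S\(S\N)   <
    [1,2] "with" : N
    [2,3] "bone" : (S\(S\N))\N

YES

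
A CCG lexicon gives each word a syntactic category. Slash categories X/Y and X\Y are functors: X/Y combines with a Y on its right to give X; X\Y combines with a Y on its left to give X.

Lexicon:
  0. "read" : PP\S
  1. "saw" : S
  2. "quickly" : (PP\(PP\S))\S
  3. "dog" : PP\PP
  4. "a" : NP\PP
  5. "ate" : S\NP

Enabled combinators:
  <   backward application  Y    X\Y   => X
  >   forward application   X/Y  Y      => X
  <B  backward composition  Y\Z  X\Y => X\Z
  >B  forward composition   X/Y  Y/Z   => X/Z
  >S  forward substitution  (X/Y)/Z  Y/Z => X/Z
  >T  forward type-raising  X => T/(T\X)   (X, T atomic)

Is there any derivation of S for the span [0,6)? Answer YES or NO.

[0,6] S   <
  [0,3] PP   <
    [0,1] "read" : PP\S
    [1,3] PP\(PP\S)   <
      [1,2] "saw" : S
      [2,3] "quickly" : (PP\(PP\S))\S
  [3,6] S\PP   <B
    [3,4] "dog" : PP\PP
    [4,6] S\PP   <B
      [4,5] "a" : NP\PP
      [5,6] "ate" : S\NP

YES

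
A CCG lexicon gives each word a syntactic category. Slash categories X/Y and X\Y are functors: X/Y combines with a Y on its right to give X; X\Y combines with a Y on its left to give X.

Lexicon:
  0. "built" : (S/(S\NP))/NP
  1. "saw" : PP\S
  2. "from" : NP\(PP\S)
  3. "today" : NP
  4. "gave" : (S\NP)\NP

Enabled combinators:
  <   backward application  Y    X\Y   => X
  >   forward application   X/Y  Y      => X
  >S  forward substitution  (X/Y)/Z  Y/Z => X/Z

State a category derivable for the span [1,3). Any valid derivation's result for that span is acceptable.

[0,5] S   >
  [0,3] S/(S\NP)   >
    [0,1] "built" : (S/(S\NP))/NP
    [1,3] NP   <
      [1,2] "saw" : PP\S
      [2,3] "from" : NP\(PP\S)
  [3,5] S\NP   <
    [3,4] "today" : NP
    [4,5] "gave" : (S\NP)\NP

NP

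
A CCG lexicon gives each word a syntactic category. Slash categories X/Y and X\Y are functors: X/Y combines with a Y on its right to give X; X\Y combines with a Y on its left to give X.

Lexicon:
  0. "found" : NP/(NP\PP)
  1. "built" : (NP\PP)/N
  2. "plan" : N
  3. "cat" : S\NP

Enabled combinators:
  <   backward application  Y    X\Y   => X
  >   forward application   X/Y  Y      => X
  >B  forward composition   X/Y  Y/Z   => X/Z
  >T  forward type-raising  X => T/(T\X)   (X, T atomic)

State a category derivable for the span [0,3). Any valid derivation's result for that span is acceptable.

NP

[0,4] S   <
  [0,3] NP   >
    [0,2] NP/N   >B
      [0,1] "found" : NP/(NP\PP)
      [1,2] "built" : (NP\PP)/N
    [2,3] "plan" : N
  [3,4] "cat" : S\NP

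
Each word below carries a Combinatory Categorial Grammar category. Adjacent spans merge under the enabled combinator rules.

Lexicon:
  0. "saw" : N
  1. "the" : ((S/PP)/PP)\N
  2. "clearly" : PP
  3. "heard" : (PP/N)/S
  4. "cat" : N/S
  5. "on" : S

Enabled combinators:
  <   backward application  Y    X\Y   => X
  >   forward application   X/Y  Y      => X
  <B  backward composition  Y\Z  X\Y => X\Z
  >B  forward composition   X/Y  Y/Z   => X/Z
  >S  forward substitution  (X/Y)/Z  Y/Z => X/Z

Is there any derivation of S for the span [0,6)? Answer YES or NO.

YES

[0,6] S   >
  [0,3] S/PP   >
    [0,2] (S/PP)/PP   <
      [0,1] "saw" : N
      [1,2] "the" : ((S/PP)/PP)\N
    [2,3] "clearly" : PP
  [3,6] PP   >
    [3,5] PP/S   >S
      [3,4] "heard" : (PP/N)/S
      [4,5] "cat" : N/S
    [5,6] "on" : S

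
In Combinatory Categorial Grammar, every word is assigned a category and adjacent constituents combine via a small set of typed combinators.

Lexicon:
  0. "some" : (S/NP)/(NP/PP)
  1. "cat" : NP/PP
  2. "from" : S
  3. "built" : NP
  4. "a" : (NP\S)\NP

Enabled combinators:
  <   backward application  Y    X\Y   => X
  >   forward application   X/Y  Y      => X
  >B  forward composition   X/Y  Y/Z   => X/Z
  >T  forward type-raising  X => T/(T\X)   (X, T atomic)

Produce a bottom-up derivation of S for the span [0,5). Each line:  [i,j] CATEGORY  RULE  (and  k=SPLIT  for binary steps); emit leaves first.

[0,5] S   >
  [0,2] S/NP   >
    [0,1] "some" : (S/NP)/(NP/PP)
    [1,2] "cat" : NP/PP
  [2,5] NP   <
    [2,3] "from" : S
    [3,5] NP\S   <
      [3,4] "built" : NP
      [4,5] "a" : (NP\S)\NP

[0,1] (S/NP)/(NP/PP)  lex  "some"
[1,2] NP/PP  lex  "cat"
[0,2] S/NP  >  k=1
[2,3] S  lex  "from"
[3,4] NP  lex  "built"
[4,5] (NP\S)\NP  lex  "a"
[3,5] NP\S  <  k=4
[2,5] NP  <  k=3
[0,5] S  >  k=2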